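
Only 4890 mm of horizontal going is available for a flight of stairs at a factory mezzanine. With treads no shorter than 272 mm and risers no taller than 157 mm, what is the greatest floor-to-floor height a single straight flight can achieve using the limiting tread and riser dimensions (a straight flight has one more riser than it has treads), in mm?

2826 mm

4890 / 272 = 17.98, so 17 treads fit.
Risers = treads + 1 = 18.
Maximum height = 18 × 157 = 2826 mm.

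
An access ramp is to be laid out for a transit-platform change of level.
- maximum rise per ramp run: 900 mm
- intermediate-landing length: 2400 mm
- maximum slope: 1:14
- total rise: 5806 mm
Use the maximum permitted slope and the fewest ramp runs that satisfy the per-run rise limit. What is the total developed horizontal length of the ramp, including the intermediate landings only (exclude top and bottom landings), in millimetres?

⌈5806/900⌉ = 7 ramp runs. That means 6 intermediate landings.
Horizontal run for 5806 mm of rise at 1:14 is 5806 × 14 = 81284 mm.
6 intermediate landings contribute 6 × 2400 = 14400 mm.
Total developed length = 81284 + 14400 = 95684 mm.

95684 mm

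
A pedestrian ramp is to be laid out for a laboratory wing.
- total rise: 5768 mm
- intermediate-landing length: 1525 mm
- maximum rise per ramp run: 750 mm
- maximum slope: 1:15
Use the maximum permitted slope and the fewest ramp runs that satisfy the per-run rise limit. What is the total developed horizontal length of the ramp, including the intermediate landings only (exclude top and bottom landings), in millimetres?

5768 / 750 = 7.69, so 8 ramp runs are needed. That means 7 intermediate landings.
Ramp run (horizontal) at 1:15: 5768 × 15 = 86520 mm.
Intermediate landings: 7 × 1525 = 10675 mm.
Total developed length = 86520 + 10675 = 97195 mm.

97195 mm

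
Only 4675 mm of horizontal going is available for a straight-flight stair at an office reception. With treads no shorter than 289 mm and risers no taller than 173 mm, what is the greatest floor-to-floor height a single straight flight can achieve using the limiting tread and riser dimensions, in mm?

2941 mm

Treads that fit: ⌊4675 / 289⌋ = 16.
Risers = treads + 1 = 17.
Maximum height = 17 × 173 = 2941 mm.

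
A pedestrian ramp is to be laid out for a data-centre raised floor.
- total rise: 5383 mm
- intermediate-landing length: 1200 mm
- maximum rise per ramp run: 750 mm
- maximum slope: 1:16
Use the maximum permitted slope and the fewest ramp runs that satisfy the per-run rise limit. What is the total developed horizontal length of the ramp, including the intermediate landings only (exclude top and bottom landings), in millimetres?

94528 mm

5383 / 750 = 7.18, so 8 ramp runs are needed. That means 7 intermediate landings.
Horizontal run for 5383 mm of rise at 1:16 is 5383 × 16 = 86128 mm.
7 intermediate landings contribute 7 × 1200 = 8400 mm.
Developed length = 86128 + 8400 = 94528 mm.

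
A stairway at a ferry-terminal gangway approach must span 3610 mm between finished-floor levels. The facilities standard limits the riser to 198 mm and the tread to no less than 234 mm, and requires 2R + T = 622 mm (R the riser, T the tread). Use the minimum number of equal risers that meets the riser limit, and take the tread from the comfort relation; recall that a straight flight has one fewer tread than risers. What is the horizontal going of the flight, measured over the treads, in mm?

⌈3610/198⌉ = 19 risers.
Riser R = 3610 / 19 = 190 mm, within the 198 mm limit.
T = 622 − 2·190 = 242 mm, which satisfies the 234 mm minimum.
19 risers give 18 treads; going = 18 × 242 = 4356 mm.

4356 mm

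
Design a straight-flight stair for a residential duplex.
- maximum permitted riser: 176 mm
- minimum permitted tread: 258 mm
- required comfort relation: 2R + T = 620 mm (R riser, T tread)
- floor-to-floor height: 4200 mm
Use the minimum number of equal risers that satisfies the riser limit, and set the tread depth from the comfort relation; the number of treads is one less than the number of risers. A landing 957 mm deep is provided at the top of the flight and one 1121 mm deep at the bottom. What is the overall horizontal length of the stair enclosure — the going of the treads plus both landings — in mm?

8288 mm

4200 / 176 = 23.86, so 24 risers are needed.
Each riser is 4200/24 = 175 mm (≤ 176 mm).
From 2R + T = 620: T = 620 − 350 = 270 mm.
24 risers give 23 treads; going = 23 × 270 = 6210 mm.
Enclosure = 6210 + 957 + 1121 = 8288 mm.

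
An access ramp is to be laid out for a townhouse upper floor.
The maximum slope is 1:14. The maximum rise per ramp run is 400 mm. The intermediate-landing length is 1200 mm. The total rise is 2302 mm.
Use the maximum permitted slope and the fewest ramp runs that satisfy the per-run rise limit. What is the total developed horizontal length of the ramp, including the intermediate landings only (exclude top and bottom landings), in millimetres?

2302 / 400 = 5.75, so 6 ramp runs are needed. That means 5 intermediate landings.
Horizontal run for 2302 mm of rise at 1:14 is 2302 × 14 = 32228 mm.
Intermediate landings: 5 × 1200 = 6000 mm.
Total developed length = 32228 + 6000 = 38228 mm.

38228 mm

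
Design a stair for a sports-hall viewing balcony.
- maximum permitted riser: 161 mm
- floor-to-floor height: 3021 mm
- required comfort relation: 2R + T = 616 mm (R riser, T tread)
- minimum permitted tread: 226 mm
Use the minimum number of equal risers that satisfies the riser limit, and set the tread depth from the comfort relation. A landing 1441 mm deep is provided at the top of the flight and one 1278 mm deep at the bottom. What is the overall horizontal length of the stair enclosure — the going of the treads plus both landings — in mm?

3021 / 161 = 18.76, so 19 risers are needed.
Each riser is 3021/19 = 159 mm (≤ 161 mm).
T = 616 − 2·159 = 298 mm, which satisfies the 226 mm minimum.
Treads = 19 − 1 = 18; going = 18 × 298 = 5364 mm.
Enclosure = 5364 + 1441 + 1278 = 8083 mm.

8083 mm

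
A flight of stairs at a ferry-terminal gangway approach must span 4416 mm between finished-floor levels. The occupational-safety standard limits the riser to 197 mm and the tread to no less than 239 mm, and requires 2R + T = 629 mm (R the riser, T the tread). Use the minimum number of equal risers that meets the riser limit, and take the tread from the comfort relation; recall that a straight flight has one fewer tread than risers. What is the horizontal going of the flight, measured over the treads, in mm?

5390 mm

4416 / 197 = 22.416 → round up to 23 risers.
Riser R = 4416 / 23 = 192 mm, within the 197 mm limit.
T = 629 − 2·192 = 245 mm, which satisfies the 239 mm minimum.
23 risers give 22 treads; going = 22 × 245 = 5390 mm.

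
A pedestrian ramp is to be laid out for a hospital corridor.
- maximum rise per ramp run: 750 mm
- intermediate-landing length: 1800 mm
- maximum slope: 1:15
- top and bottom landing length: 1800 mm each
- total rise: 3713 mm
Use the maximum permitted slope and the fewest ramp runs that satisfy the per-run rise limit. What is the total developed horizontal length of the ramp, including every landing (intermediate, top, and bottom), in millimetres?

⌈3713/750⌉ = 5 ramp runs. That means 4 intermediate landings.
Horizontal run for 3713 mm of rise at 1:15 is 3713 × 15 = 55695 mm.
4 intermediate landings contribute 4 × 1800 = 7200 mm.
Top and bottom landings: 2 × 1800 = 3600 mm.
Total = 55695 + 7200 + 3600 = 66495 mm.

66495 mm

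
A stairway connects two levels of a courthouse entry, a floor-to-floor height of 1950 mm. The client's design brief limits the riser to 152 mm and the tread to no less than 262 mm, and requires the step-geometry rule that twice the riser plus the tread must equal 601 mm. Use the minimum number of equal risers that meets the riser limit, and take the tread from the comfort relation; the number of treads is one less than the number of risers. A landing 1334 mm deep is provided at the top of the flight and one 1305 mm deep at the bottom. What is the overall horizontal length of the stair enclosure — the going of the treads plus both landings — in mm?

1950 / 152 = 12.83, so 13 risers are needed.
Riser R = 1950 / 13 = 150 mm, within the 152 mm limit.
T = 601 − 2·150 = 301 mm, which satisfies the 262 mm minimum.
Treads = 13 − 1 = 12; going = 12 × 301 = 3612 mm.
Add landings: 3612 + 1334 + 1305 = 6251 mm.

6251 mm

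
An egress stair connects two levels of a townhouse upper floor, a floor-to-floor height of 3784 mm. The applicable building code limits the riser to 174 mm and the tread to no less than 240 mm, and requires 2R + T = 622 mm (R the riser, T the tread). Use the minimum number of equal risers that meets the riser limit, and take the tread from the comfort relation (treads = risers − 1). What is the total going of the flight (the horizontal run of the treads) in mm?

3784 / 174 = 21.75, so 22 risers are needed.
R = 3784 ÷ 22 = 172 mm.
Tread T = 622 − 2 × 172 = 278 mm (≥ 240 mm).
Going = (22 − 1) × 278 = 5838 mm.

5838 mm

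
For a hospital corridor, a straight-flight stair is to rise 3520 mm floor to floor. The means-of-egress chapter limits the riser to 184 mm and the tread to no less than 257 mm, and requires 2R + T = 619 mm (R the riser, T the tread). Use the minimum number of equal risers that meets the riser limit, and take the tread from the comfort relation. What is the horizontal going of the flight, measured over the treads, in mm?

⌈3520/184⌉ = 20 risers.
Riser R = 3520 / 20 = 176 mm, within the 184 mm limit.
From 2R + T = 619: T = 619 − 352 = 267 mm.
20 risers give 19 treads; going = 19 × 267 = 5073 mm.

5073 mm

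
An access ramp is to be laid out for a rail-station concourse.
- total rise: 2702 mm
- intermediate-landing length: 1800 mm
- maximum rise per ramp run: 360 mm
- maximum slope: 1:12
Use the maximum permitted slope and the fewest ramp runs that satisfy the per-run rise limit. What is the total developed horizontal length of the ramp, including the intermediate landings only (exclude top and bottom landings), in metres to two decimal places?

45.02 m

2702 / 360 = 7.506 → round up to 8 ramp runs. That means 7 intermediate landings.
Ramp run (horizontal) at 1:12: 2702 × 12 = 32424 mm.
Intermediate landings: 7 × 1800 = 12600 mm.
Developed length = 32424 + 12600 = 45024 mm.
= 45.02 m.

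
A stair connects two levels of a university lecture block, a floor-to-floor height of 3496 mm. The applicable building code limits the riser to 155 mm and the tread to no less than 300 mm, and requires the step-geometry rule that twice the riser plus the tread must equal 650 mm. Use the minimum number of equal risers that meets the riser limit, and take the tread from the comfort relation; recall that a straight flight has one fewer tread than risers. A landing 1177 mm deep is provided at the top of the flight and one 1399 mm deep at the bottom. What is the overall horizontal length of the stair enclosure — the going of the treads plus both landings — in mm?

At most 155 each: 3496/155 = 22.55, giving 23 risers.
Each riser is 3496/23 = 152 mm (≤ 155 mm).
Tread T = 650 − 2 × 152 = 346 mm (≥ 300 mm).
23 risers give 22 treads; going = 22 × 346 = 7612 mm.
Enclosure = 7612 + 1177 + 1399 = 10188 mm.

10188 mm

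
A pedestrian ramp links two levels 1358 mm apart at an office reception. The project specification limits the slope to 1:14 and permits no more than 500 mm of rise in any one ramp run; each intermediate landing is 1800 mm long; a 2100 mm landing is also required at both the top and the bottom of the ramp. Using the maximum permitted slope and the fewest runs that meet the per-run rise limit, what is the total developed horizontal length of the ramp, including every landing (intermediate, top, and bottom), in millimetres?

1358 / 500 = 2.72, so 3 ramp runs are needed. That means 2 intermediate landings.
Ramp run (horizontal) at 1:14: 1358 × 14 = 19012 mm.
Intermediate landings: 2 × 1800 = 3600 mm.
Top and bottom landings: 2 × 2100 = 4200 mm.
Total = 19012 + 3600 + 4200 = 26812 mm.

26812 mm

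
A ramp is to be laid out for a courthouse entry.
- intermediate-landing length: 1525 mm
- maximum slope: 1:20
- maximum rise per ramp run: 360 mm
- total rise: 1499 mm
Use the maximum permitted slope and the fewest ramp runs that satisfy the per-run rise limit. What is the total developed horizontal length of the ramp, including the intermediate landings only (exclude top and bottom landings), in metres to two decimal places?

At most 360 each: 1499/360 = 4.16, giving 5 ramp runs. That means 4 intermediate landings.
Ramp run (horizontal) at 1:20: 1499 × 20 = 29980 mm.
4 intermediate landings contribute 4 × 1525 = 6100 mm.
Developed length = 29980 + 6100 = 36080 mm.
= 36.08 m.

36.08 m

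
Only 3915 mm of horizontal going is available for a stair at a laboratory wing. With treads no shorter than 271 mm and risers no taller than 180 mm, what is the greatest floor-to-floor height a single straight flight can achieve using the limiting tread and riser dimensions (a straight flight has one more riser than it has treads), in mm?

Treads that fit: ⌊3915 / 271⌋ = 14.
Risers = treads + 1 = 15.
Maximum height = 15 × 180 = 2700 mm.

2700 mm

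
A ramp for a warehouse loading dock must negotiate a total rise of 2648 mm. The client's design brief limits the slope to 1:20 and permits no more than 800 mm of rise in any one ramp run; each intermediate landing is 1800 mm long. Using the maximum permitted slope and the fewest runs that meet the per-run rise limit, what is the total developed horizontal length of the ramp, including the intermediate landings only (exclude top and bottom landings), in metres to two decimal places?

58.36 m

2648 / 800 = 3.310 → round up to 4 ramp runs. That means 3 intermediate landings.
Horizontal run for 2648 mm of rise at 1:20 is 2648 × 20 = 52960 mm.
Intermediate landings: 3 × 1800 = 5400 mm.
Developed length = 52960 + 5400 = 58360 mm.
= 58.36 m.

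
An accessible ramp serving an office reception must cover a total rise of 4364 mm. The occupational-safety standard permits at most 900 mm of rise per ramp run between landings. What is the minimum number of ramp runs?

4364 / 900 = 4.849 → round up to 5 ramp runs.

5 runs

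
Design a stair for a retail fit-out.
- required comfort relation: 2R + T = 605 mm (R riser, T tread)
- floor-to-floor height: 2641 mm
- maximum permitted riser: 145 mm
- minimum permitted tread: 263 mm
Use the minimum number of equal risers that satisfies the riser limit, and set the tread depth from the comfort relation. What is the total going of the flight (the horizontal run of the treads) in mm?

⌈2641/145⌉ = 19 risers.
R = 2641 ÷ 19 = 139 mm.
T = 605 − 2·139 = 327 mm, which satisfies the 263 mm minimum.
19 risers give 18 treads; going = 18 × 327 = 5886 mm.

5886 mm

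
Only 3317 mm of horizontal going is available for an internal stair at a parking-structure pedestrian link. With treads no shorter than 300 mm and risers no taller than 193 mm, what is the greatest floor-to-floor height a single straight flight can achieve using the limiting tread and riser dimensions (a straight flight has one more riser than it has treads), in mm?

2316 mm

3317 / 300 = 11.06, so 11 treads fit.
Risers = treads + 1 = 12.
Maximum height = 12 × 193 = 2316 mm.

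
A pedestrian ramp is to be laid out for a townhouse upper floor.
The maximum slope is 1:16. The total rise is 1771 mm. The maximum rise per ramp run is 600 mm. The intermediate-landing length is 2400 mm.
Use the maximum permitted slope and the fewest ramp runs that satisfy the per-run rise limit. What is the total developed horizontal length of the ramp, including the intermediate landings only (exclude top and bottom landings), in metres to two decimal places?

33.14 m

At most 600 each: 1771/600 = 2.95, giving 3 ramp runs. That means 2 intermediate landings.
Horizontal run for 1771 mm of rise at 1:16 is 1771 × 16 = 28336 mm.
2 intermediate landings contribute 2 × 2400 = 4800 mm.
Total developed length = 28336 + 4800 = 33136 mm.
= 33.14 m.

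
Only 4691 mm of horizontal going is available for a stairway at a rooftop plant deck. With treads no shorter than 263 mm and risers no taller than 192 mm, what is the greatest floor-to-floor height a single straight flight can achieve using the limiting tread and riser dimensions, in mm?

Treads that fit: ⌊4691 / 263⌋ = 17.
Risers = treads + 1 = 18.
Maximum height = 18 × 192 = 3456 mm.

3456 mm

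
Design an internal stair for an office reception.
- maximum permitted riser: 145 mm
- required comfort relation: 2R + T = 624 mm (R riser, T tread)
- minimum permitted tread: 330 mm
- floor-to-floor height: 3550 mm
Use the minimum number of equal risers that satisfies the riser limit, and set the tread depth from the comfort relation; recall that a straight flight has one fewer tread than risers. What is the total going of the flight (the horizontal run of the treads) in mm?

8160 mm

At most 145 each: 3550/145 = 24.48, giving 25 risers.
Each riser is 3550/25 = 142 mm (≤ 145 mm).
Tread T = 624 − 2 × 142 = 340 mm (≥ 330 mm).
Treads = 25 − 1 = 24; going = 24 × 340 = 8160 mm.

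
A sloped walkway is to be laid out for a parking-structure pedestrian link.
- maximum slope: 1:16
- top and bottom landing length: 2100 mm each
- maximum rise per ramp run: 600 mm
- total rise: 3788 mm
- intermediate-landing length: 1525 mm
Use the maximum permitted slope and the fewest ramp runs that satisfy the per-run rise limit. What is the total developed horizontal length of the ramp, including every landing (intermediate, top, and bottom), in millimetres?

At most 600 each: 3788/600 = 6.31, giving 7 ramp runs. That means 6 intermediate landings.
Ramp run (horizontal) at 1:16: 3788 × 16 = 60608 mm.
6 intermediate landings contribute 6 × 1525 = 9150 mm.
Top and bottom landings: 2 × 2100 = 4200 mm.
Total = 60608 + 9150 + 4200 = 73958 mm.

73958 mm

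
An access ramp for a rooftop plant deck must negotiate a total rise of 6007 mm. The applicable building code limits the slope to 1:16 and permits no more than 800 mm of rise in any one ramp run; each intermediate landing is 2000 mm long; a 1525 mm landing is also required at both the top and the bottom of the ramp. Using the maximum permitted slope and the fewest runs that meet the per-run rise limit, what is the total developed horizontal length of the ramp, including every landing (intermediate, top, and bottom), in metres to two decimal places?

⌈6007/800⌉ = 8 ramp runs. That means 7 intermediate landings.
Horizontal run for 6007 mm of rise at 1:16 is 6007 × 16 = 96112 mm.
7 intermediate landings contribute 7 × 2000 = 14000 mm.
Top and bottom landings: 2 × 1525 = 3050 mm.
Total = 96112 + 14000 + 3050 = 113162 mm.
= 113.16 m.

113.16 m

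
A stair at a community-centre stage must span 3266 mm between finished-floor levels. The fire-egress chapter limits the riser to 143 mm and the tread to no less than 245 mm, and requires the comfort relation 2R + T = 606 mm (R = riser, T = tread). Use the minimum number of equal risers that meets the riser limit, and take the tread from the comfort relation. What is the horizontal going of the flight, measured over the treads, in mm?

3266 / 143 = 22.84, so 23 risers are needed.
R = 3266 ÷ 23 = 142 mm.
T = 606 − 2·142 = 322 mm, which satisfies the 245 mm minimum.
Going = (23 − 1) × 322 = 7084 mm.

7084 mm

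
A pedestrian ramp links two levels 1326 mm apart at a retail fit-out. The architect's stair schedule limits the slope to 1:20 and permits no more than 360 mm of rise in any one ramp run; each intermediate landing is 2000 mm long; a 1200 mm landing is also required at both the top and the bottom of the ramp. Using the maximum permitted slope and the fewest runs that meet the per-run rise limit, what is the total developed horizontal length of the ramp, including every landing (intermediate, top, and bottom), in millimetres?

34920 mm

1326 / 360 = 3.683 → round up to 4 ramp runs. That means 3 intermediate landings.
Ramp run (horizontal) at 1:20: 1326 × 20 = 26520 mm.
Intermediate landings: 3 × 2000 = 6000 mm.
Top and bottom landings: 2 × 1200 = 2400 mm.
Total = 26520 + 6000 + 2400 = 34920 mm.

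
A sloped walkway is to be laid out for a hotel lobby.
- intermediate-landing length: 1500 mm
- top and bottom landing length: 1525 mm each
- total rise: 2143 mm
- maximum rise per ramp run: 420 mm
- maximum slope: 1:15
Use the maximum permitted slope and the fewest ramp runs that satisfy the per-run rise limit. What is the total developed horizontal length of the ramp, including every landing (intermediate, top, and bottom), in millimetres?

42695 mm

2143 / 420 = 5.102 → round up to 6 ramp runs. That means 5 intermediate landings.
Ramp run (horizontal) at 1:15: 2143 × 15 = 32145 mm.
5 intermediate landings contribute 5 × 1500 = 7500 mm.
Top and bottom landings: 2 × 1525 = 3050 mm.
Total = 32145 + 7500 + 3050 = 42695 mm.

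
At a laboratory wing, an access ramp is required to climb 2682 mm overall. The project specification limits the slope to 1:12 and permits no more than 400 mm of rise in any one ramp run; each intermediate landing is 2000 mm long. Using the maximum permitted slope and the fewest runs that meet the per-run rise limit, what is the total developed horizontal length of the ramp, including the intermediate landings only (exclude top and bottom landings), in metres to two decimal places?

44.18 m

At most 400 each: 2682/400 = 6.71, giving 7 ramp runs. That means 6 intermediate landings.
Horizontal run for 2682 mm of rise at 1:12 is 2682 × 12 = 32184 mm.
6 intermediate landings contribute 6 × 2000 = 12000 mm.
Total developed length = 32184 + 12000 = 44184 mm.
= 44.18 m.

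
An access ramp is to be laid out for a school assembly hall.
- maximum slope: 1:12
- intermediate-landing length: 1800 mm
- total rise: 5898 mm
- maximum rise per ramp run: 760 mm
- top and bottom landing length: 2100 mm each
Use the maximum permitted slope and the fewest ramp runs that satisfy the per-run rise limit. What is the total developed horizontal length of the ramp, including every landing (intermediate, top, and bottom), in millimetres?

5898 / 760 = 7.76, so 8 ramp runs are needed. That means 7 intermediate landings.
Horizontal run for 5898 mm of rise at 1:12 is 5898 × 12 = 70776 mm.
Intermediate landings: 7 × 1800 = 12600 mm.
Top and bottom landings: 2 × 2100 = 4200 mm.
Total = 70776 + 12600 + 4200 = 87576 mm.

87576 mm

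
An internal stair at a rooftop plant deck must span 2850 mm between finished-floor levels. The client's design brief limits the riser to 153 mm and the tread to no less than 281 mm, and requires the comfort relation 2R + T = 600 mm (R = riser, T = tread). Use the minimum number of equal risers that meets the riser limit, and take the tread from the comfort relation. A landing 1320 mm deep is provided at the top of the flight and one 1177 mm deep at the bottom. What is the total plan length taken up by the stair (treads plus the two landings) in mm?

7897 mm

2850 / 153 = 18.63, so 19 risers are needed.
Each riser is 2850/19 = 150 mm (≤ 153 mm).
T = 600 − 2·150 = 300 mm, which satisfies the 281 mm minimum.
Going = (19 − 1) × 300 = 5400 mm.
Enclosure = 5400 + 1320 + 1177 = 7897 mm.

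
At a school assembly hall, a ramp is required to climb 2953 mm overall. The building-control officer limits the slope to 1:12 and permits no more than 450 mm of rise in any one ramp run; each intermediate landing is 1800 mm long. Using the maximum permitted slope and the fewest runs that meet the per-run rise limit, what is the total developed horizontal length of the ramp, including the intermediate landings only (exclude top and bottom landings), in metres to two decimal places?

2953 / 450 = 6.562 → round up to 7 ramp runs. That means 6 intermediate landings.
Ramp run (horizontal) at 1:12: 2953 × 12 = 35436 mm.
6 intermediate landings contribute 6 × 1800 = 10800 mm.
Developed length = 35436 + 10800 = 46236 mm.
= 46.24 m.

46.24 m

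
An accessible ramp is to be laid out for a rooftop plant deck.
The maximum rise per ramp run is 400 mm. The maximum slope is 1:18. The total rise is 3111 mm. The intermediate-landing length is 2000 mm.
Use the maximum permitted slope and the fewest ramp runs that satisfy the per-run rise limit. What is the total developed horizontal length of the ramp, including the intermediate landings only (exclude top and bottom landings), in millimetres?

3111 / 400 = 7.78, so 8 ramp runs are needed. That means 7 intermediate landings.
Horizontal run for 3111 mm of rise at 1:18 is 3111 × 18 = 55998 mm.
Intermediate landings: 7 × 2000 = 14000 mm.
Total developed length = 55998 + 14000 = 69998 mm.

69998 mm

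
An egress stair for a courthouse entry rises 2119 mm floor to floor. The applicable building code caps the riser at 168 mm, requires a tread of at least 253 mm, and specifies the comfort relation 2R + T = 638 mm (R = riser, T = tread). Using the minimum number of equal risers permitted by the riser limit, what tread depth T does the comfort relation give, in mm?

312 mm

⌈2119/168⌉ = 13 risers.
Each riser is 2119/13 = 163 mm (≤ 168 mm).
T = 638 − 2·163 = 312 mm, which satisfies the 253 mm minimum.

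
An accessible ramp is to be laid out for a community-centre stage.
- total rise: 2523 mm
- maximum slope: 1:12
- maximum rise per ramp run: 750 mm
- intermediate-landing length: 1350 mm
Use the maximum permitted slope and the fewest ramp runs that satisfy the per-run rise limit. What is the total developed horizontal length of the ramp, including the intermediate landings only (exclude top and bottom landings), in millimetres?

⌈2523/750⌉ = 4 ramp runs. That means 3 intermediate landings.
Horizontal run for 2523 mm of rise at 1:12 is 2523 × 12 = 30276 mm.
Intermediate landings: 3 × 1350 = 4050 mm.
Total developed length = 30276 + 4050 = 34326 mm.

34326 mm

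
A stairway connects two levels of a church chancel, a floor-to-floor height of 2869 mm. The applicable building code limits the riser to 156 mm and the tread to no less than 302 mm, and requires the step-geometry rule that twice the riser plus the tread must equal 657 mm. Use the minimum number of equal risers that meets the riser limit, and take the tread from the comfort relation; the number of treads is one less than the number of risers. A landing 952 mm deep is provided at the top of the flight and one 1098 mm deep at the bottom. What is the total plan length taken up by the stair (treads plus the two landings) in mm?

8440 mm

At most 156 each: 2869/156 = 18.39, giving 19 risers.
Each riser is 2869/19 = 151 mm (≤ 156 mm).
T = 657 − 2·151 = 355 mm, which satisfies the 302 mm minimum.
19 risers give 18 treads; going = 18 × 355 = 6390 mm.
Add landings: 6390 + 952 + 1098 = 8440 mm.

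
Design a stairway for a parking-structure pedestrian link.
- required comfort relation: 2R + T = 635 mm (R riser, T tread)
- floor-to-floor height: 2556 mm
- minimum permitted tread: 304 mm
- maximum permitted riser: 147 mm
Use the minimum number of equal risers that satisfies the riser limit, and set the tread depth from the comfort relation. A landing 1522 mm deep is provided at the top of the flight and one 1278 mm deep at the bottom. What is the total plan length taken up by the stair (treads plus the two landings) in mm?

⌈2556/147⌉ = 18 risers.
Riser R = 2556 / 18 = 142 mm, within the 147 mm limit.
From 2R + T = 635: T = 635 − 284 = 351 mm.
Going = (18 − 1) × 351 = 5967 mm.
Add landings: 5967 + 1522 + 1278 = 8767 mm.

8767 mm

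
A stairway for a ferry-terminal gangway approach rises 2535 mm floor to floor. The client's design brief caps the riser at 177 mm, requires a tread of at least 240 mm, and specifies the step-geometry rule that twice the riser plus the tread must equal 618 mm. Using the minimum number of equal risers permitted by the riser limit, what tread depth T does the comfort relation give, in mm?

280 mm

At most 177 each: 2535/177 = 14.32, giving 15 risers.
Each riser is 2535/15 = 169 mm (≤ 177 mm).
T = 618 − 2·169 = 280 mm, which satisfies the 240 mm minimum.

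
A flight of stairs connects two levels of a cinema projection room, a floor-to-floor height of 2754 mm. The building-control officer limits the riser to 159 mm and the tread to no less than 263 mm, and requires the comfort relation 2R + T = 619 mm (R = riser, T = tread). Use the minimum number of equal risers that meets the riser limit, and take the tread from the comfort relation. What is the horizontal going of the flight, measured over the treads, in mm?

2754 / 159 = 17.32, so 18 risers are needed.
Riser R = 2754 / 18 = 153 mm, within the 159 mm limit.
From 2R + T = 619: T = 619 − 306 = 313 mm.
Treads = 18 − 1 = 17; going = 17 × 313 = 5321 mm.

5321 mm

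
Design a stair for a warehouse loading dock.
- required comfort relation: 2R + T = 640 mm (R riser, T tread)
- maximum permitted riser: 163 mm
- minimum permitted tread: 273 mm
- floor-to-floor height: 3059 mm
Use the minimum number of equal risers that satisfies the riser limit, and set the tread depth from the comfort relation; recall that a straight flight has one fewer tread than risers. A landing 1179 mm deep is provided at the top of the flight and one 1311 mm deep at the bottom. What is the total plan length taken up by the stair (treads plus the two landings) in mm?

8214 mm

⌈3059/163⌉ = 19 risers.
Riser R = 3059 / 19 = 161 mm, within the 163 mm limit.
Tread T = 640 − 2 × 161 = 318 mm (≥ 273 mm).
Going = (19 − 1) × 318 = 5724 mm.
Add landings: 5724 + 1179 + 1311 = 8214 mm.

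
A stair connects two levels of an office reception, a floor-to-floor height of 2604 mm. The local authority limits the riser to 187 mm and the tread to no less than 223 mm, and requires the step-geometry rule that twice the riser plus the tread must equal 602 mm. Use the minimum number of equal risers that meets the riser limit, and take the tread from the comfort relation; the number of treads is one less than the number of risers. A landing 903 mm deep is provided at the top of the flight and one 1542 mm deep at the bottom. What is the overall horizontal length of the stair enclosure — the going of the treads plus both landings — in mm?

⌈2604/187⌉ = 14 risers.
R = 2604 ÷ 14 = 186 mm.
Tread T = 602 − 2 × 186 = 230 mm (≥ 223 mm).
14 risers give 13 treads; going = 13 × 230 = 2990 mm.
Enclosure = 2990 + 903 + 1542 = 5435 mm.

5435 mm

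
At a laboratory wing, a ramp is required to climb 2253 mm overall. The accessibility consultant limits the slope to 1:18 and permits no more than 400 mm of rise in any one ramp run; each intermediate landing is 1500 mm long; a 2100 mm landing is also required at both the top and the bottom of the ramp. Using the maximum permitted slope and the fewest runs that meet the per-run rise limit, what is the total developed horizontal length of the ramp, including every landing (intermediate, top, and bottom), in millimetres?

At most 400 each: 2253/400 = 5.63, giving 6 ramp runs. That means 5 intermediate landings.
Horizontal run for 2253 mm of rise at 1:18 is 2253 × 18 = 40554 mm.
5 intermediate landings contribute 5 × 1500 = 7500 mm.
Top and bottom landings: 2 × 2100 = 4200 mm.
Total = 40554 + 7500 + 4200 = 52254 mm.

52254 mm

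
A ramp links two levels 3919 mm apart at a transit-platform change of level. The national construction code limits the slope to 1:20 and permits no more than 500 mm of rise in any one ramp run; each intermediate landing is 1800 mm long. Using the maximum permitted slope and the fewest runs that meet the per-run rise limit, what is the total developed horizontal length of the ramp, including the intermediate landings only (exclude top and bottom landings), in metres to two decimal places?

3919 / 500 = 7.838 → round up to 8 ramp runs. That means 7 intermediate landings.
Horizontal run for 3919 mm of rise at 1:20 is 3919 × 20 = 78380 mm.
Intermediate landings: 7 × 1800 = 12600 mm.
Developed length = 78380 + 12600 = 90980 mm.
= 90.98 m.

90.98 m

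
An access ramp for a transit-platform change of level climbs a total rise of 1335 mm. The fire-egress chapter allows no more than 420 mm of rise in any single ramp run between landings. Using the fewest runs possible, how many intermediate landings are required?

3 intermediate landings

1335 / 420 = 3.179 → round up to 4 ramp runs.
4 runs are separated by 3 intermediate landings.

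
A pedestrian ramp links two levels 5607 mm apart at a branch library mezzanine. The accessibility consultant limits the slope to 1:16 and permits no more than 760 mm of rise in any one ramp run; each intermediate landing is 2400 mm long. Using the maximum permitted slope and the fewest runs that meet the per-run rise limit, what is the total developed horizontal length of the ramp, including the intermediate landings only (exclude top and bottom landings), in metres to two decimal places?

106.51 m

5607 / 760 = 7.38, so 8 ramp runs are needed. That means 7 intermediate landings.
Ramp run (horizontal) at 1:16: 5607 × 16 = 89712 mm.
7 intermediate landings contribute 7 × 2400 = 16800 mm.
Developed length = 89712 + 16800 = 106512 mm.
= 106.51 m.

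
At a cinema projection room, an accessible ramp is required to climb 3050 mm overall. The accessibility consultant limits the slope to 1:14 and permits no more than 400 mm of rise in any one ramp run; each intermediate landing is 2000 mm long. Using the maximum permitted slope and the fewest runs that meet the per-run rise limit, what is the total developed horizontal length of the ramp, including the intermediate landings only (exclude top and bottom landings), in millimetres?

56700 mm

⌈3050/400⌉ = 8 ramp runs. That means 7 intermediate landings.
Horizontal run for 3050 mm of rise at 1:14 is 3050 × 14 = 42700 mm.
7 intermediate landings contribute 7 × 2000 = 14000 mm.
Total developed length = 42700 + 14000 = 56700 mm.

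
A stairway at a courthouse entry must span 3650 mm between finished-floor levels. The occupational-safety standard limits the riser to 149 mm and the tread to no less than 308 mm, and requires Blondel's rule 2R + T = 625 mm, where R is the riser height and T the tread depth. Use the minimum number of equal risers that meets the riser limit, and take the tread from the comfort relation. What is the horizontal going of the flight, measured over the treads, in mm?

⌈3650/149⌉ = 25 risers.
Each riser is 3650/25 = 146 mm (≤ 149 mm).
From 2R + T = 625: T = 625 − 292 = 333 mm.
Going = (25 − 1) × 333 = 7992 mm.

7992 mm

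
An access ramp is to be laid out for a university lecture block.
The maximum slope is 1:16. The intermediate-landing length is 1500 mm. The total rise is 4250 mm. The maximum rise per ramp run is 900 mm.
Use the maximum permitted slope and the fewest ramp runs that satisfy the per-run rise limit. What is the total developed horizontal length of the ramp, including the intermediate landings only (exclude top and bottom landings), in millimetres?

At most 900 each: 4250/900 = 4.72, giving 5 ramp runs. That means 4 intermediate landings.
Ramp run (horizontal) at 1:16: 4250 × 16 = 68000 mm.
Intermediate landings: 4 × 1500 = 6000 mm.
Total developed length = 68000 + 6000 = 74000 mm.

74000 mm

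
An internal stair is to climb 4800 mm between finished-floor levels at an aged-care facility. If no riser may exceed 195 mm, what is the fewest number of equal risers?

At most 195 each: 4800/195 = 24.62, giving 25 risers.

25 risers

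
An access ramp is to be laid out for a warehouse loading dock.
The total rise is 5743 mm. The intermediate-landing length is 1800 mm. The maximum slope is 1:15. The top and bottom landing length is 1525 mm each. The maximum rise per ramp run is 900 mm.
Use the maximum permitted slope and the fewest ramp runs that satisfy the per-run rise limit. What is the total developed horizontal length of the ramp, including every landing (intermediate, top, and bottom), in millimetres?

5743 / 900 = 6.381 → round up to 7 ramp runs. That means 6 intermediate landings.
Ramp run (horizontal) at 1:15: 5743 × 15 = 86145 mm.
Intermediate landings: 6 × 1800 = 10800 mm.
Top and bottom landings: 2 × 1525 = 3050 mm.
Total = 86145 + 10800 + 3050 = 99995 mm.

99995 mm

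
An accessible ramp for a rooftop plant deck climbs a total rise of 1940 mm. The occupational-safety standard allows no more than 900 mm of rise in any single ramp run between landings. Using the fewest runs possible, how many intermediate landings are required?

2 intermediate landings

⌈1940/900⌉ = 3 ramp runs.
3 runs are separated by 2 intermediate landings.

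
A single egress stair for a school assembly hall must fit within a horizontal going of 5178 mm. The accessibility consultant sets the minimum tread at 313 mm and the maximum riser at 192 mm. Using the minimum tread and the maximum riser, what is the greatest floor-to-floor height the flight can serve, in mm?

3264 mm

Treads that fit: ⌊5178 / 313⌋ = 16.
Risers = treads + 1 = 17.
Maximum height = 17 × 192 = 3264 mm.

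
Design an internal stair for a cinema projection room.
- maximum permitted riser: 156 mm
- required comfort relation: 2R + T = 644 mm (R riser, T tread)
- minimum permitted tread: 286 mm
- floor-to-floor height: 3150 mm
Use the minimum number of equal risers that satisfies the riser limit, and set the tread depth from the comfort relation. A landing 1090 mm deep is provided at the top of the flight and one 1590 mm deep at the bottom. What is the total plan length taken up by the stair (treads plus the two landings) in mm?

9560 mm

⌈3150/156⌉ = 21 risers.
R = 3150 ÷ 21 = 150 mm.
Tread T = 644 − 2 × 150 = 344 mm (≥ 286 mm).
Going = (21 − 1) × 344 = 6880 mm.
Enclosure = 6880 + 1090 + 1590 = 9560 mm.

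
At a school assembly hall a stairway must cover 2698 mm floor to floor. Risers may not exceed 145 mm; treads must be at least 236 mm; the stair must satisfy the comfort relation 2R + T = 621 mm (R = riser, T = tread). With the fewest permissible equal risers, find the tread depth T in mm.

337 mm

2698 / 145 = 18.61, so 19 risers are needed.
Riser R = 2698 / 19 = 142 mm, within the 145 mm limit.
From 2R + T = 621: T = 621 − 284 = 337 mm.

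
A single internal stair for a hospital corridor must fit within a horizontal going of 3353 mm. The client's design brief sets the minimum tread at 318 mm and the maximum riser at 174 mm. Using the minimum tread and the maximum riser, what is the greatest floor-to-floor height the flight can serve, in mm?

Treads that fit: ⌊3353 / 318⌋ = 10.
Risers = treads + 1 = 11.
Maximum height = 11 × 174 = 1914 mm.

1914 mm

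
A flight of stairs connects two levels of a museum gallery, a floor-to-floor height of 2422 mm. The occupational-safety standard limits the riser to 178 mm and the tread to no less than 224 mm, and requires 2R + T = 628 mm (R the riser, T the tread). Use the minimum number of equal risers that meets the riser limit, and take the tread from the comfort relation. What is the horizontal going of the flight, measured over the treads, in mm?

3666 mm

At most 178 each: 2422/178 = 13.61, giving 14 risers.
Each riser is 2422/14 = 173 mm (≤ 178 mm).
Tread T = 628 − 2 × 173 = 282 mm (≥ 224 mm).
14 risers give 13 treads; going = 13 × 282 = 3666 mm.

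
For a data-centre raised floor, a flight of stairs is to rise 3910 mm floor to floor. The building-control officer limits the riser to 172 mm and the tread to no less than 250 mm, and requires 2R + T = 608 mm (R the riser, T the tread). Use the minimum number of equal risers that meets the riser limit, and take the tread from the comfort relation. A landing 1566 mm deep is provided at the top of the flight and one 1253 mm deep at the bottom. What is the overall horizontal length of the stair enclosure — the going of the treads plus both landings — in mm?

8715 mm

3910 / 172 = 22.73, so 23 risers are needed.
Riser R = 3910 / 23 = 170 mm, within the 172 mm limit.
T = 608 − 2·170 = 268 mm, which satisfies the 250 mm minimum.
Treads = 23 − 1 = 22; going = 22 × 268 = 5896 mm.
Add landings: 5896 + 1566 + 1253 = 8715 mm.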